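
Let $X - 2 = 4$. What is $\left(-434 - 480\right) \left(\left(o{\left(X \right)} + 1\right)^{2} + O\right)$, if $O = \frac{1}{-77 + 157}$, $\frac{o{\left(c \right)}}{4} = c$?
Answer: $- \frac{22850457}{40} \approx -5.7126 \cdot 10^{5}$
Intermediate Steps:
$X = 6$ ($X = 2 + 4 = 6$)
$o{\left(c \right)} = 4 c$
$O = \frac{1}{80} \approx 0.0125$
$\left(-434 - 480\right) \left(\left(o{\left(X \right)} + 1\right)^{2} + O\right) = \left(-434 - 480\right) \left(\left(4 \cdot 6 + 1\right)^{2} + \frac{1}{80}\right) = - 914 \left(\left(24 + 1\right)^{2} + \frac{1}{80}\right) = - 914 \left(25^{2} + \frac{1}{80}\right) = - 914 \left(625 + \frac{1}{80}\right) = \left(-914\right) \frac{50001}{80} = - \frac{22850457}{40}$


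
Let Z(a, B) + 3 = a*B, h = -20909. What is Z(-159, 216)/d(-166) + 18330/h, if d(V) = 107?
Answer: -6730119/20909 ≈ -321.88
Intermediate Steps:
Z(a, B) = -3 + B*a (Z(a, B) = -3 + a*B = -3 + B*a)
Z(-159, 216)/d(-166) + 18330/h = (-3 + 216*(-159))/107 + 18330/(-20909) = (-3 - 34344)*(1/107) + 18330*(-1/20909) = -34347*1/107 - 18330/20909 = -321 - 18330/20909 = -6730119/20909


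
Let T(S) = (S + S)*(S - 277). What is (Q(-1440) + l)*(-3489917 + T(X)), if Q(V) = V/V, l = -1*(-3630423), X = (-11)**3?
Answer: 2870136975496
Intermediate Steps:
X = -1331
l = 3630423
Q(V) = 1
T(S) = 2*S*(-277 + S) (T(S) = (2*S)*(-277 + S) = 2*S*(-277 + S))
(Q(-1440) + l)*(-3489917 + T(X)) = (1 + 3630423)*(-3489917 + 2*(-1331)*(-277 - 1331)) = 3630424*(-3489917 + 2*(-1331)*(-1608)) = 3630424*(-3489917 + 4280496) = 3630424*790579 = 2870136975496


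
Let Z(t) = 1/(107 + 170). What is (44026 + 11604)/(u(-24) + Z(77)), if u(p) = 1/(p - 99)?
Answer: -947684865/77 ≈ -1.2308e+7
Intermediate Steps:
Z(t) = 1/277
u(p) = 1/(-99 + p)
(44026 + 11604)/(u(-24) + Z(77)) = (44026 + 11604)/(1/(-99 - 24) + 1/277) = 55630/(1/(-123) + 1/277) = 55630/(-1/123 + 1/277) = 55630/(-154/34071) = 55630*(-34071/154) = -947684865/77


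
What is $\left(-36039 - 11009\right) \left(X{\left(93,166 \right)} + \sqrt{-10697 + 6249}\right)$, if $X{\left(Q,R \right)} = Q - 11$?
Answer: $-3857936 - 188192 i \sqrt{278} \approx -3.8579 \cdot 10^{6} - 3.1378 \cdot 10^{6} i$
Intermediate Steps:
$X{\left(Q,R \right)} = -11 + Q$
$\left(-36039 - 11009\right) \left(X{\left(93,166 \right)} + \sqrt{-10697 + 6249}\right) = \left(-36039 - 11009\right) \left(\left(-11 + 93\right) + \sqrt{-10697 + 6249}\right) = - 47048 \left(82 + \sqrt{-4448}\right) = - 47048 \left(82 + 4 i \sqrt{278}\right) = -3857936 - 188192 i \sqrt{278}$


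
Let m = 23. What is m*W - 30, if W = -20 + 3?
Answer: -421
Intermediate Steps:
W = -17
m*W - 30 = 23*(-17) - 30 = -391 - 30 = -421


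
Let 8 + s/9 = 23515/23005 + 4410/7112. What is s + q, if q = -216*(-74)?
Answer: 37225790847/2337308 ≈ 15927.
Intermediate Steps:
q = 15984
s = -133740225/2337308 (s = -72 + 9*(23515/23005 + 4410/7112) = -72 + 9*(23515*(1/23005) + 4410*(1/7112)) = -72 + 9*(4703/4601 + 315/508) = -72 + 9*(3838439/2337308) = -72 + 34545951/2337308 = -133740225/2337308 ≈ -57.220)
s + q = -133740225/2337308 + 15984 = 37225790847/2337308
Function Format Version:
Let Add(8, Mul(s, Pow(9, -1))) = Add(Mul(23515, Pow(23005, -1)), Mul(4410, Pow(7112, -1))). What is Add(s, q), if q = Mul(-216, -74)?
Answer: Rational(37225790847, 2337308) ≈ 15927.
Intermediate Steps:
q = 15984
s = Rational(-133740225, 2337308) (s = Add(-72, Mul(9, Add(Mul(23515, Pow(23005, -1)), Mul(4410, Pow(7112, -1))))) = Add(-72, Mul(9, Add(Mul(23515, Rational(1, 23005)), Mul(4410, Rational(1, 7112))))) = Add(-72, Mul(9, Add(Rational(4703, 4601), Rational(315, 508)))) = Add(-72, Mul(9, Rational(3838439, 2337308))) = Add(-72, Rational(34545951, 2337308)) = Rational(-133740225, 2337308) ≈ -57.220)
Add(s, q) = Add(Rational(-133740225, 2337308), 15984) = Rational(37225790847, 2337308)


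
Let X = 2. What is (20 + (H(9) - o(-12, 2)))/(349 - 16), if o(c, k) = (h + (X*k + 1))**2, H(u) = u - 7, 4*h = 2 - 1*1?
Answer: -89/5328 ≈ -0.016704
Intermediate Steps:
h = 1/4 (h = (2 - 1*1)/4 = (2 - 1)/4 = (1/4)*1 = 1/4 ≈ 0.25000)
H(u) = -7 + u
o(c, k) = (5/4 + 2*k)**2 (o(c, k) = (1/4 + (2*k + 1))**2 = (1/4 + (1 + 2*k))**2 = (5/4 + 2*k)**2)
(20 + (H(9) - o(-12, 2)))/(349 - 16) = (20 + ((-7 + 9) - (5 + 8*2)**2/16))/(349 - 16) = (20 + (2 - (5 + 16)**2/16))/333 = (20 + (2 - 21**2/16))*(1/333) = (20 + (2 - 441/16))*(1/333) = (20 - 409/16)*(1/333) = -89/16*1/333 = -89/5328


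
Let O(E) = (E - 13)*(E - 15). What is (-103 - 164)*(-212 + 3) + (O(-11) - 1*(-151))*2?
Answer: 57353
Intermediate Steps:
O(E) = (-15 + E)*(-13 + E) (O(E) = (-13 + E)*(-15 + E) = (-15 + E)*(-13 + E))
(-103 - 164)*(-212 + 3) + (O(-11) - 1*(-151))*2 = (-103 - 164)*(-212 + 3) + ((195 + (-11)² - 28*(-11)) - 1*(-151))*2 = -267*(-209) + ((195 + 121 + 308) + 151)*2 = 55803 + (624 + 151)*2 = 55803 + 775*2 = 55803 + 1550 = 57353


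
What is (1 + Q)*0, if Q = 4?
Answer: 0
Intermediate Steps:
(1 + Q)*0 = (1 + 4)*0 = 5*0 = 0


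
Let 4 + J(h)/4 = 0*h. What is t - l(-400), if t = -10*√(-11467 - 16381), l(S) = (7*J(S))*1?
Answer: 112 - 1180*I*√2 ≈ 112.0 - 1668.8*I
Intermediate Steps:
J(h) = -16 (J(h) = -16 + 4*(0*h) = -16 + 4*0 = -16 + 0 = -16)
l(S) = -112 (l(S) = (7*(-16))*1 = -112*1 = -112)
t = -1180*I*√2 ≈ -1668.8*I
t - l(-400) = -1180*I*√2 - 1*(-112) = -1180*I*√2 + 112 = 112 - 1180*I*√2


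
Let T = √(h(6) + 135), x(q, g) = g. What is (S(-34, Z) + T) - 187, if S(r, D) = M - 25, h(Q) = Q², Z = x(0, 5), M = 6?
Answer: -206 + 3*√19 ≈ -192.92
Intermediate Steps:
Z = 5
T = 3*√19 (T = √(6² + 135) = √(36 + 135) = √171 = 3*√19 ≈ 13.077)
S(r, D) = -19 (S(r, D) = 6 - 25 = -19)
(S(-34, Z) + T) - 187 = (-19 + 3*√19) - 187 = -206 + 3*√19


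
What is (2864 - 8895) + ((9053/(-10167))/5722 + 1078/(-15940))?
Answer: -699090204133744/115914831195 ≈ -6031.1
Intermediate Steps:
(2864 - 8895) + ((9053/(-10167))/5722 + 1078/(-15940)) = -6031 + ((9053*(-1/10167))*(1/5722) + 1078*(-1/15940)) = -6031 + (-9053/10167*1/5722 - 539/7970) = -6031 + (-9053/58175574 - 539/7970) = -6031 - 7857196699/115914831195 = -699090204133744/115914831195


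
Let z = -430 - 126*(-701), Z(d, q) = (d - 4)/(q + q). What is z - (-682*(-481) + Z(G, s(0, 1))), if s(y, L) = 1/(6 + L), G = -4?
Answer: -240118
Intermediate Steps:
Z(d, q) = (-4 + d)/(2*q) (Z(d, q) = (-4 + d)/((2*q)) = (-4 + d)*(1/(2*q)) = (-4 + d)/(2*q))
z = 87896 (z = -430 + 88326 = 87896)
z - (-682*(-481) + Z(G, s(0, 1))) = 87896 - (-682*(-481) + (-4 - 4)/(2*(1/(6 + 1)))) = 87896 - (328042 + (½)*(-8)/1/7) = 87896 - (328042 + (½)*(-8)/(⅐)) = 87896 - (328042 + (½)*7*(-8)) = 87896 - (328042 - 28) = 87896 - 1*328014 = 87896 - 328014 = -240118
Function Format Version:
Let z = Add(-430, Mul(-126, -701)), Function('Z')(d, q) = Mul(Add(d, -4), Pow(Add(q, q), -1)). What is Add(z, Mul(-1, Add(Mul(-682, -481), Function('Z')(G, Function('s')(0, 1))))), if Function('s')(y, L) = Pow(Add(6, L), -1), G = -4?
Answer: -240118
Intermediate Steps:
Function('Z')(d, q) = Mul(Rational(1, 2), Pow(q, -1), Add(-4, d)) (Function('Z')(d, q) = Mul(Add(-4, d), Pow(Mul(2, q), -1)) = Mul(Add(-4, d), Mul(Rational(1, 2), Pow(q, -1))) = Mul(Rational(1, 2), Pow(q, -1), Add(-4, d)))
z = 87896 (z = Add(-430, 88326) = 87896)
Add(z, Mul(-1, Add(Mul(-682, -481), Function('Z')(G, Function('s')(0, 1))))) = Add(87896, Mul(-1, Add(Mul(-682, -481), Mul(Rational(1, 2), Pow(Pow(Add(6, 1), -1), -1), Add(-4, -4))))) = Add(87896, Mul(-1, Add(328042, Mul(Rational(1, 2), Pow(Pow(7, -1), -1), -8)))) = Add(87896, Mul(-1, Add(328042, Mul(Rational(1, 2), Pow(Rational(1, 7), -1), -8)))) = Add(87896, Mul(-1, Add(328042, Mul(Rational(1, 2), 7, -8)))) = Add(87896, Mul(-1, Add(328042, -28))) = Add(87896, Mul(-1, 328014)) = Add(87896, -328014) = -240118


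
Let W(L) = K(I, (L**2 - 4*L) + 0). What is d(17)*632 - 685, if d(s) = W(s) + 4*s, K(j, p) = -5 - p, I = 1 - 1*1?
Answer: -100541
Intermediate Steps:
I = 0 (I = 1 - 1 = 0)
W(L) = -5 - L**2 + 4*L (W(L) = -5 - ((L**2 - 4*L) + 0) = -5 - (L**2 - 4*L) = -5 + (-L**2 + 4*L) = -5 - L**2 + 4*L)
d(s) = -5 + 4*s - s*(-4 + s) (d(s) = (-5 - s*(-4 + s)) + 4*s = -5 + 4*s - s*(-4 + s))
d(17)*632 - 685 = (-5 - 1*17**2 + 8*17)*632 - 685 = (-5 - 1*289 + 136)*632 - 685 = (-5 - 289 + 136)*632 - 685 = -158*632 - 685 = -99856 - 685 = -100541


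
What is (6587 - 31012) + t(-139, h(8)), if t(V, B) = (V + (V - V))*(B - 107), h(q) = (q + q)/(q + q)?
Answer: -9691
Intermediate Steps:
h(q) = 1 (h(q) = (2*q)/((2*q)) = (2*q)*(1/(2*q)) = 1)
t(V, B) = V*(-107 + B) (t(V, B) = (V + 0)*(-107 + B) = V*(-107 + B))
(6587 - 31012) + t(-139, h(8)) = (6587 - 31012) - 139*(-107 + 1) = -24425 - 139*(-106) = -24425 + 14734 = -9691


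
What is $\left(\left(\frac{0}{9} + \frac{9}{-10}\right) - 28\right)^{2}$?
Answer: $\frac{83521}{100} \approx 835.21$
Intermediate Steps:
$\left(\left(\frac{0}{9} + \frac{9}{-10}\right) - 28\right)^{2} = \left(\left(0 \cdot \frac{1}{9} + 9 \left(- \frac{1}{10}\right)\right) - 28\right)^{2} = \left(\left(0 - \frac{9}{10}\right) - 28\right)^{2} = \left(- \frac{9}{10} - 28\right)^{2} = \left(- \frac{289}{10}\right)^{2} = \frac{83521}{100}$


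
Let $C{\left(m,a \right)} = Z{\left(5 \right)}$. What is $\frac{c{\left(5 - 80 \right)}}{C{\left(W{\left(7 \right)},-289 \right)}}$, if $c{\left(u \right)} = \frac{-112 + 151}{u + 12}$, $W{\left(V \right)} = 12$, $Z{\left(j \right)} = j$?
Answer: $- \frac{13}{105} \approx -0.12381$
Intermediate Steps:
$C{\left(m,a \right)} = 5$
$c{\left(u \right)} = \frac{39}{12 + u}$
$\frac{c{\left(5 - 80 \right)}}{C{\left(W{\left(7 \right)},-289 \right)}} = \frac{39 \frac{1}{12 + \left(5 - 80\right)}}{5} = \frac{39}{12 - 75} \cdot \frac{1}{5} = \frac{39}{-63} \cdot \frac{1}{5} = 39 \left(- \frac{1}{63}\right) \frac{1}{5} = \left(- \frac{13}{21}\right) \frac{1}{5} = - \frac{13}{105}$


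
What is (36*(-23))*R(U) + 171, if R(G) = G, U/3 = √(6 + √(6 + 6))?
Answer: 171 - 2484*√(6 + 2*√3) ≈ -7470.7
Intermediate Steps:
U = 3*√(6 + 2*√3) (U = 3*√(6 + √(6 + 6)) = 3*√(6 + √12) = 3*√(6 + 2*√3) ≈ 9.2291)
(36*(-23))*R(U) + 171 = (36*(-23))*(3*√(6 + 2*√3)) + 171 = -2484*√(6 + 2*√3) + 171 = 171 - 2484*√(6 + 2*√3)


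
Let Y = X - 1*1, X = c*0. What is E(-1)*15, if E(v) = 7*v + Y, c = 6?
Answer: -120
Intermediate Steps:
X = 0 (X = 6*0 = 0)
Y = -1 (Y = 0 - 1*1 = 0 - 1 = -1)
E(v) = -1 + 7*v (E(v) = 7*v - 1 = -1 + 7*v)
E(-1)*15 = (-1 + 7*(-1))*15 = (-1 - 7)*15 = -8*15 = -120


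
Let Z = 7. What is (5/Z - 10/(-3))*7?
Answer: 85/3 ≈ 28.333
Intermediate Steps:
(5/Z - 10/(-3))*7 = (5/7 - 10/(-3))*7 = (5*(⅐) - 10*(-⅓))*7 = (5/7 + 10/3)*7 = (85/21)*7 = 85/3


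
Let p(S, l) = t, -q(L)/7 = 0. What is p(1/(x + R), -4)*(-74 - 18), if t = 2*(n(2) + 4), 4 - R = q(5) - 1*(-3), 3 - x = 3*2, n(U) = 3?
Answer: -1288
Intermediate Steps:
q(L) = 0 (q(L) = -7*0 = 0)
x = -3 (x = 3 - 3*2 = 3 - 1*6 = 3 - 6 = -3)
R = 1 (R = 4 - (0 - 1*(-3)) = 4 - (0 + 3) = 4 - 1*3 = 4 - 3 = 1)
t = 14 (t = 2*(3 + 4) = 2*7 = 14)
p(S, l) = 14
p(1/(x + R), -4)*(-74 - 18) = 14*(-74 - 18) = 14*(-92) = -1288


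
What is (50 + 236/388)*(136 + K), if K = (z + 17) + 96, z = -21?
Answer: 1119252/97 ≈ 11539.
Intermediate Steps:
K = 92 (K = (-21 + 17) + 96 = -4 + 96 = 92)
(50 + 236/388)*(136 + K) = (50 + 236/388)*(136 + 92) = (50 + 236*(1/388))*228 = (50 + 59/97)*228 = (4909/97)*228 = 1119252/97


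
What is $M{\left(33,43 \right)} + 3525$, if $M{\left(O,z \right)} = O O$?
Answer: $4614$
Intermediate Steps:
$M{\left(O,z \right)} = O^{2}$
$M{\left(33,43 \right)} + 3525 = 33^{2} + 3525 = 1089 + 3525 = 4614$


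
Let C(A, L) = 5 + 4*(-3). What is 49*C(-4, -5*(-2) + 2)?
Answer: -343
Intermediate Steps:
C(A, L) = -7 (C(A, L) = 5 - 12 = -7)
49*C(-4, -5*(-2) + 2) = 49*(-7) = -343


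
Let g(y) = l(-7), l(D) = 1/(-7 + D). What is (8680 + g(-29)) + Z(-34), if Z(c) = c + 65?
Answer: 121953/14 ≈ 8710.9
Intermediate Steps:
Z(c) = 65 + c
g(y) = -1/14 (g(y) = 1/(-7 - 7) = 1/(-14) = -1/14)
(8680 + g(-29)) + Z(-34) = (8680 - 1/14) + (65 - 34) = 121519/14 + 31 = 121953/14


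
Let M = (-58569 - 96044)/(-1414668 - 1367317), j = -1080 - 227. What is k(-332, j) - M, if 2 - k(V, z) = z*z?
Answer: -4752317684908/2781985 ≈ -1.7082e+6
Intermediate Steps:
j = -1307
k(V, z) = 2 - z² (k(V, z) = 2 - z*z = 2 - z²)
M = 154613/2781985 (M = -154613/(-2781985) = -154613*(-1/2781985) = 154613/2781985 ≈ 0.055577)
k(-332, j) - M = (2 - 1*(-1307)²) - 1*154613/2781985 = (2 - 1*1708249) - 154613/2781985 = (2 - 1708249) - 154613/2781985 = -1708247 - 154613/2781985 = -4752317684908/2781985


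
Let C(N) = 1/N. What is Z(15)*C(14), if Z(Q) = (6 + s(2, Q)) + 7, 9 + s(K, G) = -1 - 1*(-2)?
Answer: 5/14 ≈ 0.35714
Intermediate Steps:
s(K, G) = -8 (s(K, G) = -9 + (-1 - 1*(-2)) = -9 + (-1 + 2) = -9 + 1 = -8)
Z(Q) = 5 (Z(Q) = (6 - 8) + 7 = -2 + 7 = 5)
Z(15)*C(14) = 5/14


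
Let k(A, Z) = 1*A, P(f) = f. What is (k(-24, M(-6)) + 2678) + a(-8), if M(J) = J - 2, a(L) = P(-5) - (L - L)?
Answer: 2649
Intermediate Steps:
a(L) = -5 (a(L) = -5 - (L - L) = -5 - 1*0 = -5 + 0 = -5)
M(J) = -2 + J
k(A, Z) = A
(k(-24, M(-6)) + 2678) + a(-8) = (-24 + 2678) - 5 = 2654 - 5 = 2649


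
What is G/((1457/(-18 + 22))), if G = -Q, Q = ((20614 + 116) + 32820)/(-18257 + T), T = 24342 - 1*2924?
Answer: -214200/4605577 ≈ -0.046509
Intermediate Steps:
T = 21418 (T = 24342 - 2924 = 21418)
Q = 53550/3161 (Q = ((20614 + 116) + 32820)/(-18257 + 21418) = (20730 + 32820)/3161 = 53550*(1/3161) = 53550/3161 ≈ 16.941)
G = -53550/3161 (G = -1*53550/3161 = -53550/3161 ≈ -16.941)
G/((1457/(-18 + 22))) = -53550/(3161*(1457/(-18 + 22))) = -53550/(3161*(1457/4)) = -53550/(3161*((¼)*1457)) = -53550/(3161*1457/4) = -53550/3161*4/1457 = -214200/4605577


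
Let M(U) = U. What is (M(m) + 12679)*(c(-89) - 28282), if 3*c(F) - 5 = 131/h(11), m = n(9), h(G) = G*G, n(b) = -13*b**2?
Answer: -119348214380/363 ≈ -3.2878e+8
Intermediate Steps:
h(G) = G**2
m = -1053 (m = -13*9**2 = -13*81 = -1053)
c(F) = 736/363 (c(F) = 5/3 + (131/(11**2))/3 = 5/3 + (131/121)/3 = 5/3 + (131*(1/121))/3 = 5/3 + (1/3)*(131/121) = 5/3 + 131/363 = 736/363)
(M(m) + 12679)*(c(-89) - 28282) = (-1053 + 12679)*(736/363 - 28282) = 11626*(-10265630/363) = -119348214380/363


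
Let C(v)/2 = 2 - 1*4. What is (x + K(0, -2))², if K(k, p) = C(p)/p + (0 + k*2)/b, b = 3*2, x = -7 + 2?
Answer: 9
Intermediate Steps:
x = -5
b = 6
C(v) = -4 (C(v) = 2*(2 - 1*4) = 2*(2 - 4) = 2*(-2) = -4)
K(k, p) = -4/p + k/3 (K(k, p) = -4/p + (0 + k*2)/6 = -4/p + (0 + 2*k)*(⅙) = -4/p + (2*k)*(⅙) = -4/p + k/3)
(x + K(0, -2))² = (-5 + (-4/(-2) + (⅓)*0))² = (-5 + (-4*(-½) + 0))² = (-5 + (2 + 0))² = (-5 + 2)² = (-3)² = 9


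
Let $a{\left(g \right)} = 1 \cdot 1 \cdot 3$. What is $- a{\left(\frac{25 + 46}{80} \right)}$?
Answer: $-3$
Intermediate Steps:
$a{\left(g \right)} = 3$ ($a{\left(g \right)} = 1 \cdot 3 = 3$)
$- a{\left(\frac{25 + 46}{80} \right)} = \left(-1\right) 3 = -3$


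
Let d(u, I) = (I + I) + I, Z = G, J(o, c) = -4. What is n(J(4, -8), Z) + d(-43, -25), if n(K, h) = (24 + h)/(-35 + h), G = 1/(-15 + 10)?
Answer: -13319/176 ≈ -75.676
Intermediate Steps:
G = -1/5 (G = 1/(-5) = -1/5 ≈ -0.20000)
Z = -1/5 ≈ -0.20000
d(u, I) = 3*I (d(u, I) = 2*I + I = 3*I)
n(K, h) = (24 + h)/(-35 + h)
n(J(4, -8), Z) + d(-43, -25) = (24 - 1/5)/(-35 - 1/5) + 3*(-25) = (119/5)/(-176/5) - 75 = -5/176*119/5 - 75 = -119/176 - 75 = -13319/176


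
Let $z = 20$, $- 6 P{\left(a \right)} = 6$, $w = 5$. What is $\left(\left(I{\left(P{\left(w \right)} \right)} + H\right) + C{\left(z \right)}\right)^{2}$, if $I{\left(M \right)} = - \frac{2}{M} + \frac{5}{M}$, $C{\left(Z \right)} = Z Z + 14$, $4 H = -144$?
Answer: $140625$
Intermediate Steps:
$P{\left(a \right)} = -1$ ($P{\left(a \right)} = \left(- \frac{1}{6}\right) 6 = -1$)
$H = -36$ ($H = \frac{1}{4} \left(-144\right) = -36$)
$C{\left(Z \right)} = 14 + Z^{2}$ ($C{\left(Z \right)} = Z^{2} + 14 = 14 + Z^{2}$)
$I{\left(M \right)} = \frac{3}{M}$
$\left(\left(I{\left(P{\left(w \right)} \right)} + H\right) + C{\left(z \right)}\right)^{2} = \left(\left(\frac{3}{-1} - 36\right) + \left(14 + 20^{2}\right)\right)^{2} = \left(\left(3 \left(-1\right) - 36\right) + \left(14 + 400\right)\right)^{2} = \left(\left(-3 - 36\right) + 414\right)^{2} = \left(-39 + 414\right)^{2} = 375^{2} = 140625$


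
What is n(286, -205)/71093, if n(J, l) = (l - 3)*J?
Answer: -5408/6463 ≈ -0.83676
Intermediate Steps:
n(J, l) = J*(-3 + l) (n(J, l) = (-3 + l)*J = J*(-3 + l))
n(286, -205)/71093 = (286*(-3 - 205))/71093 = (286*(-208))*(1/71093) = -59488*1/71093 = -5408/6463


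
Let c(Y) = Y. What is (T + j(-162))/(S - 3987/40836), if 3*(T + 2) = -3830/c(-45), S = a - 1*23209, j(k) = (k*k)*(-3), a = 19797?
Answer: 28926207824/1254027771 ≈ 23.067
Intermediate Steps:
j(k) = -3*k² (j(k) = k²*(-3) = -3*k²)
S = -3412 (S = 19797 - 1*23209 = 19797 - 23209 = -3412)
T = 712/27 (T = -2 + (-3830/(-45))/3 = -2 + (-3830*(-1/45))/3 = -2 + (⅓)*(766/9) = -2 + 766/27 = 712/27 ≈ 26.370)
(T + j(-162))/(S - 3987/40836) = (712/27 - 3*(-162)²)/(-3412 - 3987/40836) = (712/27 - 3*26244)/(-3412 - 3987*1/40836) = (712/27 - 78732)/(-3412 - 1329/13612) = -2125052/(27*(-46445473/13612)) = -2125052/27*(-13612/46445473) = 28926207824/1254027771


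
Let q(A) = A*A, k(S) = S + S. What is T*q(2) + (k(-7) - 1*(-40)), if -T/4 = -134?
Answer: 2170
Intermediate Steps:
k(S) = 2*S
T = 536 (T = -4*(-134) = 536)
q(A) = A**2
T*q(2) + (k(-7) - 1*(-40)) = 536*2**2 + (2*(-7) - 1*(-40)) = 536*4 + (-14 + 40) = 2144 + 26 = 2170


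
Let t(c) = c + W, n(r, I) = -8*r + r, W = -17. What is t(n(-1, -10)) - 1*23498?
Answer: -23508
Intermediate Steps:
n(r, I) = -7*r
t(c) = -17 + c (t(c) = c - 17 = -17 + c)
t(n(-1, -10)) - 1*23498 = (-17 - 7*(-1)) - 1*23498 = (-17 + 7) - 23498 = -10 - 23498 = -23508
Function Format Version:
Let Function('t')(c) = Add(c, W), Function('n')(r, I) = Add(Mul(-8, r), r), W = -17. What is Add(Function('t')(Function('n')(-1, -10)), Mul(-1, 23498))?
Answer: -23508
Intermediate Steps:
Function('n')(r, I) = Mul(-7, r)
Function('t')(c) = Add(-17, c) (Function('t')(c) = Add(c, -17) = Add(-17, c))
Add(Function('t')(Function('n')(-1, -10)), Mul(-1, 23498)) = Add(Add(-17, Mul(-7, -1)), Mul(-1, 23498)) = Add(Add(-17, 7), -23498) = Add(-10, -23498) = -23508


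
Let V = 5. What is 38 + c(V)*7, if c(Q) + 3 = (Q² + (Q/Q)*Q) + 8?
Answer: 283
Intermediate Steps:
c(Q) = 5 + Q + Q² (c(Q) = -3 + ((Q² + (Q/Q)*Q) + 8) = -3 + ((Q² + 1*Q) + 8) = -3 + ((Q² + Q) + 8) = -3 + ((Q + Q²) + 8) = -3 + (8 + Q + Q²) = 5 + Q + Q²)
38 + c(V)*7 = 38 + (5 + 5 + 5²)*7 = 38 + (5 + 5 + 25)*7 = 38 + 35*7 = 38 + 245 = 283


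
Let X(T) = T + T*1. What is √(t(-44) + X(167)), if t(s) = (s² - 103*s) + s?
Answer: √6758 ≈ 82.207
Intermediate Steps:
X(T) = 2*T (X(T) = T + T = 2*T)
t(s) = s² - 102*s
√(t(-44) + X(167)) = √(-44*(-102 - 44) + 2*167) = √(-44*(-146) + 334) = √(6424 + 334) = √6758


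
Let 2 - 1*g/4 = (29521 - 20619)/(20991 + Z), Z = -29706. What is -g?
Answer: -105328/8715 ≈ -12.086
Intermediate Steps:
g = 105328/8715 (g = 8 - 4*(29521 - 20619)/(20991 - 29706) = 8 - 35608/(-8715) = 8 - 35608*(-1)/8715 = 8 - 4*(-8902/8715) = 8 + 35608/8715 = 105328/8715 ≈ 12.086)
-g = -1*105328/8715 = -105328/8715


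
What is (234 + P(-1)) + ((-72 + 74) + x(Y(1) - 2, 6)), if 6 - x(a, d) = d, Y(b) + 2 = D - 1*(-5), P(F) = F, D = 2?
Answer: 235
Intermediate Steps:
Y(b) = 5 (Y(b) = -2 + (2 - 1*(-5)) = -2 + (2 + 5) = -2 + 7 = 5)
x(a, d) = 6 - d
(234 + P(-1)) + ((-72 + 74) + x(Y(1) - 2, 6)) = (234 - 1) + ((-72 + 74) + (6 - 1*6)) = 233 + (2 + (6 - 6)) = 233 + (2 + 0) = 233 + 2 = 235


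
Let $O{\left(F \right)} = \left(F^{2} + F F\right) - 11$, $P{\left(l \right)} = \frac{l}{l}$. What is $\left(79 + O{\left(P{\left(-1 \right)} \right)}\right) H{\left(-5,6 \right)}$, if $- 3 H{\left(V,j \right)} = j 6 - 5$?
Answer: $- \frac{2170}{3} \approx -723.33$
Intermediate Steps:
$P{\left(l \right)} = 1$
$H{\left(V,j \right)} = \frac{5}{3} - 2 j$ ($H{\left(V,j \right)} = - \frac{j 6 - 5}{3} = - \frac{6 j - 5}{3} = - \frac{-5 + 6 j}{3} = \frac{5}{3} - 2 j$)
$O{\left(F \right)} = -11 + 2 F^{2}$ ($O{\left(F \right)} = \left(F^{2} + F^{2}\right) - 11 = 2 F^{2} - 11 = -11 + 2 F^{2}$)
$\left(79 + O{\left(P{\left(-1 \right)} \right)}\right) H{\left(-5,6 \right)} = \left(79 - \left(11 - 2 \cdot 1^{2}\right)\right) \left(\frac{5}{3} - 12\right) = \left(79 + \left(-11 + 2 \cdot 1\right)\right) \left(\frac{5}{3} - 12\right) = \left(79 + \left(-11 + 2\right)\right) \left(- \frac{31}{3}\right) = \left(79 - 9\right) \left(- \frac{31}{3}\right) = 70 \left(- \frac{31}{3}\right) = - \frac{2170}{3}$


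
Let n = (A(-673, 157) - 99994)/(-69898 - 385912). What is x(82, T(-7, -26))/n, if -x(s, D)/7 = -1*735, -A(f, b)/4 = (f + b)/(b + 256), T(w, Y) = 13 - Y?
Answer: 484271915925/20647729 ≈ 23454.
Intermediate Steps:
A(f, b) = -4*(b + f)/(256 + b) (A(f, b) = -4*(f + b)/(b + 256) = -4*(b + f)/(256 + b))
n = 20647729/94124765 (n = (4*(-1*157 - 1*(-673))/(256 + 157) - 99994)/(-69898 - 385912) = (4*(-157 + 673)/413 - 99994)/(-455810) = (4*(1/413)*516 - 99994)*(-1/455810) = (2064/413 - 99994)*(-1/455810) = -41295458/413*(-1/455810) = 20647729/94124765 ≈ 0.21937)
x(s, D) = 5145 (x(s, D) = -(-7)*735 = -7*(-735) = 5145)
x(82, T(-7, -26))/n = 5145/(20647729/94124765) = 5145*(94124765/20647729) = 484271915925/20647729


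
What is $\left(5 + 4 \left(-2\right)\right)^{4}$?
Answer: $81$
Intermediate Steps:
$\left(5 + 4 \left(-2\right)\right)^{4} = \left(5 - 8\right)^{4} = \left(-3\right)^{4} = 81$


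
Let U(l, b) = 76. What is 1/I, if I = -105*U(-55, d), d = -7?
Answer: -1/7980 ≈ -0.00012531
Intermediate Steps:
I = -7980 (I = -105*76 = -7980)
1/I = 1/(-7980) = -1/7980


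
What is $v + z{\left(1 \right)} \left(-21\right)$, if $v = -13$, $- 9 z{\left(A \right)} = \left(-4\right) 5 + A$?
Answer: $- \frac{172}{3} \approx -57.333$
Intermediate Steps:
$z{\left(A \right)} = \frac{20}{9} - \frac{A}{9}$ ($z{\left(A \right)} = - \frac{\left(-4\right) 5 + A}{9} = - \frac{-20 + A}{9} = \frac{20}{9} - \frac{A}{9}$)
$v + z{\left(1 \right)} \left(-21\right) = -13 + \left(\frac{20}{9} - \frac{1}{9}\right) \left(-21\right) = -13 + \frac{19}{9} \left(-21\right) = -13 - \frac{133}{3} = - \frac{172}{3}$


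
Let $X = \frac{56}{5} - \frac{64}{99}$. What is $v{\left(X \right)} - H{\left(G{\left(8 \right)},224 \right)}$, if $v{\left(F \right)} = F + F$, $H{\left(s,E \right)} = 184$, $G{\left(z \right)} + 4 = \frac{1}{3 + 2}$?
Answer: $- \frac{80632}{495} \approx -162.89$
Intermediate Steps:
$G{\left(z \right)} = - \frac{19}{5}$ ($G{\left(z \right)} = -4 + \frac{1}{3 + 2} = -4 + \frac{1}{5} = - \frac{19}{5}$)
$X = \frac{5224}{495}$ ($X = 56 \cdot \frac{1}{5} - \frac{64}{99} = \frac{56}{5} - \frac{64}{99} = \frac{5224}{495} \approx 10.554$)
$v{\left(F \right)} = 2 F$
$v{\left(X \right)} - H{\left(G{\left(8 \right)},224 \right)} = 2 \cdot \frac{5224}{495} - 184 = \frac{10448}{495} - 184 = - \frac{80632}{495}$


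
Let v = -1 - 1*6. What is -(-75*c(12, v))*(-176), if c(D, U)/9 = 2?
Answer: -237600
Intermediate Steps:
v = -7 (v = -1 - 6 = -7)
c(D, U) = 18 (c(D, U) = 9*2 = 18)
-(-75*c(12, v))*(-176) = -(-75*18)*(-176) = -(-1350)*(-176) = -1*237600 = -237600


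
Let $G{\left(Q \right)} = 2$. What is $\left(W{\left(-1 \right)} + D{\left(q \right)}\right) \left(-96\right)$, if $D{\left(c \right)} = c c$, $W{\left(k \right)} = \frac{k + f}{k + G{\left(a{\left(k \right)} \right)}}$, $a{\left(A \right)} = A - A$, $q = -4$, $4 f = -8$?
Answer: $-1248$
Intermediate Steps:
$f = -2$ ($f = \frac{1}{4} \left(-8\right) = -2$)
$a{\left(A \right)} = 0$
$W{\left(k \right)} = \frac{-2 + k}{2 + k}$ ($W{\left(k \right)} = \frac{k - 2}{k + 2} = \frac{-2 + k}{2 + k}$)
$D{\left(c \right)} = c^{2}$
$\left(W{\left(-1 \right)} + D{\left(q \right)}\right) \left(-96\right) = \left(\frac{-2 - 1}{2 - 1} + \left(-4\right)^{2}\right) \left(-96\right) = \left(1^{-1} \left(-3\right) + 16\right) \left(-96\right) = \left(1 \left(-3\right) + 16\right) \left(-96\right) = \left(-3 + 16\right) \left(-96\right) = 13 \left(-96\right) = -1248$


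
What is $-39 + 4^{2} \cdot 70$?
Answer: $1081$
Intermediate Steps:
$-39 + 4^{2} \cdot 70 = -39 + 16 \cdot 70 = -39 + 1120 = 1081$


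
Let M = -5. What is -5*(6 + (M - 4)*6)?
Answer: 240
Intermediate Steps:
-5*(6 + (M - 4)*6) = -5*(6 + (-5 - 4)*6) = -5*(6 - 9*6) = -5*(6 - 54) = -5*(-48) = 240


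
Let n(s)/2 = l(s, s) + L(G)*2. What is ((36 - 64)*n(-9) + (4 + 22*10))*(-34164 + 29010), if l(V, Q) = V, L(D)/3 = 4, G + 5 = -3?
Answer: 3174864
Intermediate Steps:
G = -8 (G = -5 - 3 = -8)
L(D) = 12 (L(D) = 3*4 = 12)
n(s) = 48 + 2*s (n(s) = 2*(s + 12*2) = 2*(s + 24) = 2*(24 + s) = 48 + 2*s)
((36 - 64)*n(-9) + (4 + 22*10))*(-34164 + 29010) = ((36 - 64)*(48 + 2*(-9)) + (4 + 22*10))*(-34164 + 29010) = (-28*(48 - 18) + (4 + 220))*(-5154) = (-28*30 + 224)*(-5154) = (-840 + 224)*(-5154) = -616*(-5154) = 3174864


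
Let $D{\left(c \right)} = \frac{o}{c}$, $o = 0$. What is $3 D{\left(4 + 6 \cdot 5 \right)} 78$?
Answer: $0$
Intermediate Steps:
$D{\left(c \right)} = 0$ ($D{\left(c \right)} = \frac{0}{c} = 0$)
$3 D{\left(4 + 6 \cdot 5 \right)} 78 = 3 \cdot 0 \cdot 78 = 0 \cdot 78 = 0$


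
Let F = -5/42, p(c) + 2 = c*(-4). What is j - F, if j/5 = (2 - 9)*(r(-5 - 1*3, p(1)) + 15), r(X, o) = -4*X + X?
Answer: -57325/42 ≈ -1364.9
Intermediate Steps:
p(c) = -2 - 4*c (p(c) = -2 + c*(-4) = -2 - 4*c)
r(X, o) = -3*X
F = -5/42 (F = -5*1/42 = -5/42 ≈ -0.11905)
j = -1365 (j = 5*((2 - 9)*(-3*(-5 - 1*3) + 15)) = 5*(-7*(-3*(-5 - 3) + 15)) = 5*(-7*(-3*(-8) + 15)) = 5*(-7*(24 + 15)) = 5*(-7*39) = 5*(-273) = -1365)
j - F = -1365 - 1*(-5/42) = -1365 + 5/42 = -57325/42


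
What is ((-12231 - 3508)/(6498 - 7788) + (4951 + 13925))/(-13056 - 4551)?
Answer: -24365779/22713030 ≈ -1.0728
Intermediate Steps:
((-12231 - 3508)/(6498 - 7788) + (4951 + 13925))/(-13056 - 4551) = (-15739/(-1290) + 18876)/(-17607) = (-15739*(-1/1290) + 18876)*(-1/17607) = (15739/1290 + 18876)*(-1/17607) = (24365779/1290)*(-1/17607) = -24365779/22713030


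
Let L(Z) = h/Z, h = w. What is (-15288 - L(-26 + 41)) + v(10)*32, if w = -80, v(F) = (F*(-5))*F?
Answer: -93848/3 ≈ -31283.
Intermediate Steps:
v(F) = -5*F**2 (v(F) = (-5*F)*F = -5*F**2)
h = -80
L(Z) = -80/Z
(-15288 - L(-26 + 41)) + v(10)*32 = (-15288 - (-80)/(-26 + 41)) - 5*10**2*32 = (-15288 - (-80)/15) - 5*100*32 = (-15288 - (-80)/15) - 500*32 = (-15288 - 1*(-16/3)) - 16000 = (-15288 + 16/3) - 16000 = -45848/3 - 16000 = -93848/3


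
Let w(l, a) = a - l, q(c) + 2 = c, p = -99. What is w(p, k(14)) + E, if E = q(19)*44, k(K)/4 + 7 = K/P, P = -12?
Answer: 2443/3 ≈ 814.33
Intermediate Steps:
q(c) = -2 + c
k(K) = -28 - K/3 (k(K) = -28 + 4*(K/(-12)) = -28 + 4*(K*(-1/12)) = -28 + 4*(-K/12) = -28 - K/3)
E = 748 (E = (-2 + 19)*44 = 17*44 = 748)
w(p, k(14)) + E = ((-28 - ⅓*14) - 1*(-99)) + 748 = ((-28 - 14/3) + 99) + 748 = (-98/3 + 99) + 748 = 199/3 + 748 = 2443/3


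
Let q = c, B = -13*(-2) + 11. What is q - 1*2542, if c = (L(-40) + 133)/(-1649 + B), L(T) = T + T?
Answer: -4097757/1612 ≈ -2542.0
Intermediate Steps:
B = 37 (B = 26 + 11 = 37)
L(T) = 2*T
c = -53/1612 (c = (2*(-40) + 133)/(-1649 + 37) = (-80 + 133)/(-1612) = 53*(-1/1612) = -53/1612 ≈ -0.032878)
q = -53/1612 ≈ -0.032878
q - 1*2542 = -53/1612 - 1*2542 = -53/1612 - 2542 = -4097757/1612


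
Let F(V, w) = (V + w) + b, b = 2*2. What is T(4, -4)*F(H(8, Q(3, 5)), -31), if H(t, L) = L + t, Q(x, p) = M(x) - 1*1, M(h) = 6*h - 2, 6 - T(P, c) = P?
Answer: -8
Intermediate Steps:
T(P, c) = 6 - P
M(h) = -2 + 6*h
Q(x, p) = -3 + 6*x (Q(x, p) = (-2 + 6*x) - 1*1 = (-2 + 6*x) - 1 = -3 + 6*x)
b = 4
F(V, w) = 4 + V + w (F(V, w) = (V + w) + 4 = 4 + V + w)
T(4, -4)*F(H(8, Q(3, 5)), -31) = (6 - 1*4)*(4 + ((-3 + 6*3) + 8) - 31) = (6 - 4)*(4 + ((-3 + 18) + 8) - 31) = 2*(4 + (15 + 8) - 31) = 2*(4 + 23 - 31) = 2*(-4) = -8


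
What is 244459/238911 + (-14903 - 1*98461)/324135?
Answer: 1931622643/2868126555 ≈ 0.67348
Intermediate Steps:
244459/238911 + (-14903 - 1*98461)/324135 = 244459*(1/238911) + (-14903 - 98461)*(1/324135) = 244459/238911 - 113364*1/324135 = 244459/238911 - 12596/36015 = 1931622643/2868126555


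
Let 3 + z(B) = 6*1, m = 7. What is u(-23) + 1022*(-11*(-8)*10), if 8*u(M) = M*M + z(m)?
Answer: 1798853/2 ≈ 8.9943e+5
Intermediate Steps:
z(B) = 3 (z(B) = -3 + 6*1 = -3 + 6 = 3)
u(M) = 3/8 + M²/8 (u(M) = (M*M + 3)/8 = (M² + 3)/8 = (3 + M²)/8 = 3/8 + M²/8)
u(-23) + 1022*(-11*(-8)*10) = (3/8 + (⅛)*(-23)²) + 1022*(-11*(-8)*10) = (3/8 + (⅛)*529) + 1022*(88*10) = (3/8 + 529/8) + 1022*880 = 133/2 + 899360 = 1798853/2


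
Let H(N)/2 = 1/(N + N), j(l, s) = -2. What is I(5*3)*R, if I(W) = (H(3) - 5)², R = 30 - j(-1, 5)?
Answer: 6272/9 ≈ 696.89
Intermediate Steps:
H(N) = 1/N (H(N) = 2/(N + N) = 2/((2*N)) = 2*(1/(2*N)) = 1/N)
R = 32 (R = 30 - 1*(-2) = 30 + 2 = 32)
I(W) = 196/9 (I(W) = (1/3 - 5)² = (⅓ - 5)² = (-14/3)² = 196/9)
I(5*3)*R = (196/9)*32 = 6272/9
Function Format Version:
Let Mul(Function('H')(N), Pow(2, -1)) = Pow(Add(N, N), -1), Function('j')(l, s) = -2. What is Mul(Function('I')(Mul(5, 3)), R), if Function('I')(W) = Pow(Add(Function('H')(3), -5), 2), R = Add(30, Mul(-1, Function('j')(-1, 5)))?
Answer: Rational(6272, 9) ≈ 696.89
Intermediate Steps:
Function('H')(N) = Pow(N, -1) (Function('H')(N) = Mul(2, Pow(Add(N, N), -1)) = Mul(2, Pow(Mul(2, N), -1)) = Mul(2, Mul(Rational(1, 2), Pow(N, -1))) = Pow(N, -1))
R = 32 (R = Add(30, Mul(-1, -2)) = Add(30, 2) = 32)
Function('I')(W) = Rational(196, 9) (Function('I')(W) = Pow(Add(Pow(3, -1), -5), 2) = Pow(Add(Rational(1, 3), -5), 2) = Pow(Rational(-14, 3), 2) = Rational(196, 9))
Mul(Function('I')(Mul(5, 3)), R) = Mul(Rational(196, 9), 32) = Rational(6272, 9)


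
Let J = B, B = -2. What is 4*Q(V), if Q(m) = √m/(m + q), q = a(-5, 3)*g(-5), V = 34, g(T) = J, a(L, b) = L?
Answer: √34/11 ≈ 0.53009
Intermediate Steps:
J = -2
g(T) = -2
q = 10 (q = -5*(-2) = 10)
Q(m) = √m/(10 + m) (Q(m) = √m/(m + 10) = √m/(10 + m))
4*Q(V) = 4*(√34/(10 + 34)) = 4*(√34/44) = √34/11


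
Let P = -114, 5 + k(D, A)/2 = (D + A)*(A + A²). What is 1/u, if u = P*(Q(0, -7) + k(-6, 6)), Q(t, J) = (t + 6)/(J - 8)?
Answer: 5/5928 ≈ 0.00084346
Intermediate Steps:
Q(t, J) = (6 + t)/(-8 + J)
k(D, A) = -10 + 2*(A + D)*(A + A²) (k(D, A) = -10 + 2*((D + A)*(A + A²)) = -10 + 2*((A + D)*(A + A²)) = -10 + 2*(A + D)*(A + A²))
u = 5928/5 (u = -114*((6 + 0)/(-8 - 7) + (-10 + 2*6² + 2*6³ + 2*6*(-6) + 2*(-6)*6²)) = -114*(6/(-15) + (-10 + 2*36 + 2*216 - 72 + 2*(-6)*36)) = -114*(-1/15*6 + (-10 + 72 + 432 - 72 - 432)) = -114*(-⅖ - 10) = -114*(-52/5) = 5928/5 ≈ 1185.6)
1/u = 1/(5928/5) = 5/5928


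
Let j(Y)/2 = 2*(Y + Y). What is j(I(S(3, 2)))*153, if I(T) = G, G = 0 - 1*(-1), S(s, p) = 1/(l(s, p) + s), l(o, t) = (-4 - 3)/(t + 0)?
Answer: 1224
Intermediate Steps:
l(o, t) = -7/t
S(s, p) = 1/(s - 7/p) (S(s, p) = 1/(-7/p + s) = 1/(s - 7/p))
G = 1 (G = 0 + 1 = 1)
I(T) = 1
j(Y) = 8*Y (j(Y) = 2*(2*(Y + Y)) = 2*(2*(2*Y)) = 2*(4*Y) = 8*Y)
j(I(S(3, 2)))*153 = (8*1)*153 = 8*153 = 1224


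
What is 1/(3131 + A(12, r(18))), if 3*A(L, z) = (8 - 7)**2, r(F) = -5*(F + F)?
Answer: 3/9394 ≈ 0.00031935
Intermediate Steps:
r(F) = -10*F
A(L, z) = 1/3 (A(L, z) = (8 - 7)**2/3 = (1/3)*1**2 = (1/3)*1 = 1/3)
1/(3131 + A(12, r(18))) = 1/(3131 + 1/3) = 1/(9394/3) = 3/9394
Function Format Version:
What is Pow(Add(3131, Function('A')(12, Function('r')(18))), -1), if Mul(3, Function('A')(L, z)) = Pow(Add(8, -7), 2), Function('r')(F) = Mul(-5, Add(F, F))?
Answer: Rational(3, 9394) ≈ 0.00031935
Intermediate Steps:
Function('r')(F) = Mul(-10, F) (Function('r')(F) = Mul(-5, Mul(2, F)) = Mul(-10, F))
Function('A')(L, z) = Rational(1, 3) (Function('A')(L, z) = Mul(Rational(1, 3), Pow(Add(8, -7), 2)) = Mul(Rational(1, 3), Pow(1, 2)) = Mul(Rational(1, 3), 1) = Rational(1, 3))
Pow(Add(3131, Function('A')(12, Function('r')(18))), -1) = Pow(Add(3131, Rational(1, 3)), -1) = Pow(Rational(9394, 3), -1) = Rational(3, 9394)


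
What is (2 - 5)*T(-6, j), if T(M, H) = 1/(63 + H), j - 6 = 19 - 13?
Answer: -1/25 ≈ -0.040000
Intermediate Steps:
j = 12 (j = 6 + (19 - 13) = 6 + 6 = 12)
(2 - 5)*T(-6, j) = (2 - 5)/(63 + 12) = -3/75 = -3*1/75 = -1/25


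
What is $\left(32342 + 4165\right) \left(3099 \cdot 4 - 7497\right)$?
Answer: $178847793$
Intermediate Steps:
$\left(32342 + 4165\right) \left(3099 \cdot 4 - 7497\right) = 36507 \left(12396 - 7497\right) = 36507 \cdot 4899 = 178847793$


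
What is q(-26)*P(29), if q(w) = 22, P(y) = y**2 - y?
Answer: 17864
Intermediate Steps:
q(-26)*P(29) = 22*(29*(-1 + 29)) = 22*(29*28) = 22*812 = 17864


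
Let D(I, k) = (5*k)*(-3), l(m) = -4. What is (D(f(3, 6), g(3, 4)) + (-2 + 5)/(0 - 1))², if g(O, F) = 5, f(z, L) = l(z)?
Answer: 6084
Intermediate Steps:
f(z, L) = -4
D(I, k) = -15*k
(D(f(3, 6), g(3, 4)) + (-2 + 5)/(0 - 1))² = (-15*5 + (-2 + 5)/(0 - 1))² = (-75 + 3/(-1))² = (-75 + 3*(-1))² = (-75 - 3)² = (-78)² = 6084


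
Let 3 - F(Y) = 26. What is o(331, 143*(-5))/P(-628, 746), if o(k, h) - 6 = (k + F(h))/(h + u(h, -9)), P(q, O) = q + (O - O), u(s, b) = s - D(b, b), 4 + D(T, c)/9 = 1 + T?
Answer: -953/103777 ≈ -0.0091832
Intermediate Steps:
D(T, c) = -27 + 9*T (D(T, c) = -36 + 9*(1 + T) = -36 + (9 + 9*T) = -27 + 9*T)
u(s, b) = 27 + s - 9*b (u(s, b) = s - (-27 + 9*b) = s + (27 - 9*b) = 27 + s - 9*b)
F(Y) = -23 (F(Y) = 3 - 1*26 = 3 - 26 = -23)
P(q, O) = q (P(q, O) = q + 0 = q)
o(k, h) = 6 + (-23 + k)/(108 + 2*h) (o(k, h) = 6 + (k - 23)/(h + (27 + h - 9*(-9))) = 6 + (-23 + k)/(h + (27 + h + 81)) = 6 + (-23 + k)/(h + (108 + h)) = 6 + (-23 + k)/(108 + 2*h))
o(331, 143*(-5))/P(-628, 746) = ((625 + 331 + 12*(143*(-5)))/(2*(54 + 143*(-5))))/(-628) = ((625 + 331 + 12*(-715))/(2*(54 - 715)))*(-1/628) = ((½)*(625 + 331 - 8580)/(-661))*(-1/628) = ((½)*(-1/661)*(-7624))*(-1/628) = (3812/661)*(-1/628) = -953/103777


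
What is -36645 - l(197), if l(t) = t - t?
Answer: -36645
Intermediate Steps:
l(t) = 0
-36645 - l(197) = -36645 - 1*0 = -36645 + 0 = -36645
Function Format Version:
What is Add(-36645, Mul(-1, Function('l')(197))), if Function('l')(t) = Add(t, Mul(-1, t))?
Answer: -36645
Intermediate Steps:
Function('l')(t) = 0
Add(-36645, Mul(-1, Function('l')(197))) = Add(-36645, Mul(-1, 0)) = Add(-36645, 0) = -36645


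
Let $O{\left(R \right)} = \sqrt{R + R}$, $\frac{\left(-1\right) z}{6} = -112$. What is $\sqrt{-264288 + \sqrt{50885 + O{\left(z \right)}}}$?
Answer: $\sqrt{-264288 + \sqrt{50885 + 8 \sqrt{21}}} \approx 513.87 i$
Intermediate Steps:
$z = 672$ ($z = \left(-6\right) \left(-112\right) = 672$)
$O{\left(R \right)} = \sqrt{2} \sqrt{R}$ ($O{\left(R \right)} = \sqrt{2 R} = \sqrt{2} \sqrt{R}$)
$\sqrt{-264288 + \sqrt{50885 + O{\left(z \right)}}} = \sqrt{-264288 + \sqrt{50885 + \sqrt{2} \sqrt{672}}} = \sqrt{-264288 + \sqrt{50885 + \sqrt{2} \cdot 4 \sqrt{42}}} = \sqrt{-264288 + \sqrt{50885 + 8 \sqrt{21}}}$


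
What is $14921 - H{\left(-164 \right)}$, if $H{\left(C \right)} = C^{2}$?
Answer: $-11975$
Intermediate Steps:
$14921 - H{\left(-164 \right)} = 14921 - \left(-164\right)^{2} = 14921 - 26896 = -11975$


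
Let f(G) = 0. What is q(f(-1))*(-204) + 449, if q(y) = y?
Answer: 449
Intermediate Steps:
q(f(-1))*(-204) + 449 = 0*(-204) + 449 = 0 + 449 = 449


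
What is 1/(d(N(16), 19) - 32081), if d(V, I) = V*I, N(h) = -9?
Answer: -1/32252 ≈ -3.1006e-5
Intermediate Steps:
d(V, I) = I*V
1/(d(N(16), 19) - 32081) = 1/(19*(-9) - 32081) = 1/(-171 - 32081) = 1/(-32252) = -1/32252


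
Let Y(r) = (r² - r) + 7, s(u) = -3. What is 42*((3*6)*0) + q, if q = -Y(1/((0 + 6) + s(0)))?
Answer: -61/9 ≈ -6.7778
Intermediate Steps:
Y(r) = 7 + r² - r
q = -61/9 (q = -(7 + (1/((0 + 6) - 3))² - 1/((0 + 6) - 3)) = -(7 + (1/(6 - 3))² - 1/(6 - 3)) = -(7 + (1/3)² - 1/3) = -(7 + (⅓)² - 1*⅓) = -(7 + ⅑ - ⅓) = -1*61/9 = -61/9 ≈ -6.7778)
42*((3*6)*0) + q = 42*((3*6)*0) - 61/9 = 42*(18*0) - 61/9 = 42*0 - 61/9 = 0 - 61/9 = -61/9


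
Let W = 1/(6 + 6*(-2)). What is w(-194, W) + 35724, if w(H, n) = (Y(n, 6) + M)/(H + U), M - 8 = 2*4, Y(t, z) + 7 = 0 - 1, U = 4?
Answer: 3393776/95 ≈ 35724.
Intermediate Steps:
Y(t, z) = -8 (Y(t, z) = -7 + (0 - 1) = -7 - 1 = -8)
M = 16 (M = 8 + 2*4 = 8 + 8 = 16)
W = -⅙ (W = 1/(6 - 12) = 1/(-6) = -⅙ ≈ -0.16667)
w(H, n) = 8/(4 + H) (w(H, n) = (-8 + 16)/(H + 4) = 8/(4 + H))
w(-194, W) + 35724 = 8/(4 - 194) + 35724 = 8/(-190) + 35724 = 8*(-1/190) + 35724 = -4/95 + 35724 = 3393776/95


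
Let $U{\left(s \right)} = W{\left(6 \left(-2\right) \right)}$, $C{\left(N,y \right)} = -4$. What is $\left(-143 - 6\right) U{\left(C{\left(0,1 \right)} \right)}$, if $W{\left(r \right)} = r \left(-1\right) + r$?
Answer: $0$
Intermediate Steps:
$W{\left(r \right)} = 0$ ($W{\left(r \right)} = - r + r = 0$)
$U{\left(s \right)} = 0$
$\left(-143 - 6\right) U{\left(C{\left(0,1 \right)} \right)} = \left(-143 - 6\right) 0 = \left(-149\right) 0 = 0$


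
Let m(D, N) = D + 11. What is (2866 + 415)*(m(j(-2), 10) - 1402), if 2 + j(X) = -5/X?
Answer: -9124461/2 ≈ -4.5622e+6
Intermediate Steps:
j(X) = -2 - 5/X
m(D, N) = 11 + D
(2866 + 415)*(m(j(-2), 10) - 1402) = (2866 + 415)*((11 + (-2 - 5/(-2))) - 1402) = 3281*((11 + (-2 - 5*(-½))) - 1402) = 3281*((11 + (-2 + 5/2)) - 1402) = 3281*((11 + ½) - 1402) = 3281*(23/2 - 1402) = 3281*(-2781/2) = -9124461/2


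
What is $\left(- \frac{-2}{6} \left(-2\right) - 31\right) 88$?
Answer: $- \frac{8360}{3} \approx -2786.7$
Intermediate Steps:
$\left(- \frac{-2}{6} \left(-2\right) - 31\right) 88 = \left(\left(-1\right) \left(- \frac{1}{3}\right) \left(-2\right) - 31\right) 88 = \left(\frac{1}{3} \left(-2\right) - 31\right) 88 = \left(- \frac{2}{3} - 31\right) 88 = \left(- \frac{95}{3}\right) 88 = - \frac{8360}{3}$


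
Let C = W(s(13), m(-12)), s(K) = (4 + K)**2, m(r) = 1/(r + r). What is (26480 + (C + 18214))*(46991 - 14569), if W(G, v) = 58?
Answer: 1450949344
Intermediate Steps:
m(r) = 1/(2*r)
C = 58
(26480 + (C + 18214))*(46991 - 14569) = (26480 + (58 + 18214))*(46991 - 14569) = (26480 + 18272)*32422 = 44752*32422 = 1450949344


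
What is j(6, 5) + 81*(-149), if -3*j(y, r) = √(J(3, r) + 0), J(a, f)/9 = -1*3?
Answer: -12069 - I*√3 ≈ -12069.0 - 1.732*I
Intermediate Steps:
J(a, f) = -27 (J(a, f) = 9*(-1*3) = 9*(-3) = -27)
j(y, r) = -I*√3 (j(y, r) = -√(-27 + 0)/3 = -I*√3)
j(6, 5) + 81*(-149) = -I*√3 + 81*(-149) = -I*√3 - 12069 = -12069 - I*√3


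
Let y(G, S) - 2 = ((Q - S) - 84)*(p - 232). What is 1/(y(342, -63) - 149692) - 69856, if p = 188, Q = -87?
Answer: -10124788929/144938 ≈ -69856.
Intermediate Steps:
y(G, S) = 7526 + 44*S (y(G, S) = 2 + ((-87 - S) - 84)*(188 - 232) = 2 + (-171 - S)*(-44) = 2 + (7524 + 44*S) = 7526 + 44*S)
1/(y(342, -63) - 149692) - 69856 = 1/((7526 + 44*(-63)) - 149692) - 69856 = 1/((7526 - 2772) - 149692) - 69856 = 1/(4754 - 149692) - 69856 = 1/(-144938) - 69856 = -1/144938 - 69856 = -10124788929/144938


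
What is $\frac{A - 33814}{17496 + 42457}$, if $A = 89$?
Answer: $- \frac{33725}{59953} \approx -0.56252$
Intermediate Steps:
$\frac{A - 33814}{17496 + 42457} = \frac{89 - 33814}{17496 + 42457} = - \frac{33725}{59953}$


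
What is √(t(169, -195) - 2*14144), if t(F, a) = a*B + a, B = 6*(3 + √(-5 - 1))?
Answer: √(-31993 - 1170*I*√6) ≈ 8.0033 - 179.04*I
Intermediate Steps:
B = 18 + 6*I*√6 (B = 6*(3 + √(-6)) = 6*(3 + I*√6) = 18 + 6*I*√6 ≈ 18.0 + 14.697*I)
t(F, a) = a + a*(18 + 6*I*√6) (t(F, a) = a*(18 + 6*I*√6) + a = a + a*(18 + 6*I*√6))
√(t(169, -195) - 2*14144) = √(-195*(19 + 6*I*√6) - 2*14144) = √((-3705 - 1170*I*√6) - 28288) = √(-31993 - 1170*I*√6)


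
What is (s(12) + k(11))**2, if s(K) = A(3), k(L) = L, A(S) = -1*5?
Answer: 36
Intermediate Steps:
A(S) = -5
s(K) = -5
(s(12) + k(11))**2 = (-5 + 11)**2 = 6**2 = 36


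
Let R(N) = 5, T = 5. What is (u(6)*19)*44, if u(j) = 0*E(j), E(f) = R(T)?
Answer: 0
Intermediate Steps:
E(f) = 5
u(j) = 0 (u(j) = 0*5 = 0)
(u(6)*19)*44 = (0*19)*44 = 0*44 = 0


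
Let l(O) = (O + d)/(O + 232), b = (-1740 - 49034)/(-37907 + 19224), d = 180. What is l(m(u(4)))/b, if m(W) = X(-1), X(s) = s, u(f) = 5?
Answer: 477751/1675542 ≈ 0.28513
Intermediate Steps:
b = 50774/18683 (b = -50774/(-18683) = -50774*(-1/18683) = 50774/18683 ≈ 2.7177)
m(W) = -1
l(O) = (180 + O)/(232 + O) (l(O) = (O + 180)/(O + 232) = (180 + O)/(232 + O))
l(m(u(4)))/b = ((180 - 1)/(232 - 1))/(50774/18683) = (179/231)*(18683/50774) = 477751/1675542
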